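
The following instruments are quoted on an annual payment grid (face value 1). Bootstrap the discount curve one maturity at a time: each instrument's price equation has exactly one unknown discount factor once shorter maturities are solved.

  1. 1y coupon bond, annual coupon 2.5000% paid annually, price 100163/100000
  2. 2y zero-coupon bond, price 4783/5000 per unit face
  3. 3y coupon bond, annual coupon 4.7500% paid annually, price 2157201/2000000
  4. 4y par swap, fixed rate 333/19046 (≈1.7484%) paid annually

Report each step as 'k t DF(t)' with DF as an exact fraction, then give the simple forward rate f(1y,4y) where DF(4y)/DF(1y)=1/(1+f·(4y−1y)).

1 1 2443/2500
2 2 4783/5000
3 3 471/500
4 4 4667/5000
f(1y,4y) = ((2443/2500)/(4667/5000) − 1)/(3) = 73/4667 ≈ 1.5642%

step 1 [1y] bond c/1=1/40: DF=(100163/100000 − 1/40·(0))/(1+1/40) = 2443/2500 ≈ 0.977200
step 2 [2y] zero: DF = P = 4783/5000 ≈ 0.956600
step 3 [3y] bond c/1=19/400: DF=(2157201/2000000 − 19/400·(0.977200+0.956600))/(1+19/400) = 471/500 ≈ 0.942000
step 4 [4y] swap r/1=333/19046: DF=(1 − 333/19046·(0.977200+0.956600+0.942000))/(1+333/19046) = 4667/5000 ≈ 0.933400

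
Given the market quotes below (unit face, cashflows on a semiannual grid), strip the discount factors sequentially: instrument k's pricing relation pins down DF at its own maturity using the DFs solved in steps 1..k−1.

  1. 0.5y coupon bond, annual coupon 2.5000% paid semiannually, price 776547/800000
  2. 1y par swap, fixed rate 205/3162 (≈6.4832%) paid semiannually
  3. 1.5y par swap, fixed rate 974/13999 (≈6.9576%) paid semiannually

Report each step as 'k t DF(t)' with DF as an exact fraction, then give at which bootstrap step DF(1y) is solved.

1 1/2 9587/10000
2 1 1877/2000
3 3/2 4513/5000
DF(1y) is solved at step 2

step 1 [0.5y] bond c/2=1/80: DF=(776547/800000 − 1/80·(0))/(1+1/80) = 9587/10000 ≈ 0.958700
step 2 [1y] swap r/2=205/6324: DF=(1 − 205/6324·(0.958700))/(1+205/6324) = 1877/2000 ≈ 0.938500
step 3 [1.5y] swap r/2=487/13999: DF=(1 − 487/13999·(0.958700+0.938500))/(1+487/13999) = 4513/5000 ≈ 0.902600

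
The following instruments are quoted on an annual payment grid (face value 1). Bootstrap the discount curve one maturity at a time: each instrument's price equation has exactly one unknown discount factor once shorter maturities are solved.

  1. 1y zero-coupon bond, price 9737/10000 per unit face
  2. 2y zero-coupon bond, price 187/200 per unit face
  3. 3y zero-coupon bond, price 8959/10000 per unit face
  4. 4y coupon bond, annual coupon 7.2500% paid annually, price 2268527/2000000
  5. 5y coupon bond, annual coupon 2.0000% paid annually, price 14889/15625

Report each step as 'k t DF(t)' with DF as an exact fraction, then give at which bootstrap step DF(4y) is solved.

step 1 [1y] zero: DF = P = 9737/10000 ≈ 0.973700
step 2 [2y] zero: DF = P = 187/200 ≈ 0.935000
step 3 [3y] zero: DF = P = 8959/10000 ≈ 0.895900
step 4 [4y] bond c/1=29/400: DF=(2268527/2000000 − 29/400·(0.973700+0.935000+0.895900))/(1+29/400) = 217/250 ≈ 0.868000
step 5 [5y] bond c/1=1/50: DF=(14889/15625 − 1/50·(0.973700+0.935000+0.895900+0.868000))/(1+1/50) = 4311/5000 ≈ 0.862200

1 1 9737/10000
2 2 187/200
3 3 8959/10000
4 4 217/250
5 5 4311/5000
DF(4y) is solved at step 4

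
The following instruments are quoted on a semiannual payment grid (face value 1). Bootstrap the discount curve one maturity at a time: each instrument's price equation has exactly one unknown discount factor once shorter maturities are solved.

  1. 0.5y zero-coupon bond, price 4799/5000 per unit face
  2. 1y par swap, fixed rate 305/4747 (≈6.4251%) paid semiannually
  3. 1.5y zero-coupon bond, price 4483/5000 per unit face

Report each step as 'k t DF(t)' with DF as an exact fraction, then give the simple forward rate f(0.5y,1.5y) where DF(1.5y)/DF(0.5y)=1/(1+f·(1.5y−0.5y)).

step 1 [0.5y] zero: DF = P = 4799/5000 ≈ 0.959800
step 2 [1y] swap r/2=305/9494: DF=(1 − 305/9494·(0.959800))/(1+305/9494) = 939/1000 ≈ 0.939000
step 3 [1.5y] zero: DF = P = 4483/5000 ≈ 0.896600

1 1/2 4799/5000
2 1 939/1000
3 3/2 4483/5000
f(0.5y,1.5y) = ((4799/5000)/(4483/5000) − 1)/(1) = 316/4483 ≈ 7.0489%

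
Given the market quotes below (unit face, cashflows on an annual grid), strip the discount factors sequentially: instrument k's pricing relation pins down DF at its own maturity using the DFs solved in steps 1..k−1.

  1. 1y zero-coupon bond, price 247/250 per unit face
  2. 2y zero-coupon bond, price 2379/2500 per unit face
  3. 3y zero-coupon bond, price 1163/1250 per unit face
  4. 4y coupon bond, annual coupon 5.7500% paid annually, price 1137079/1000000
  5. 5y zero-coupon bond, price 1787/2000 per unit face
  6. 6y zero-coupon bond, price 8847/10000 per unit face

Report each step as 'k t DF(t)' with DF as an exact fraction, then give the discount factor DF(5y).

step 1 [1y] zero: DF = P = 247/250 ≈ 0.988000
step 2 [2y] zero: DF = P = 2379/2500 ≈ 0.951600
step 3 [3y] zero: DF = P = 1163/1250 ≈ 0.930400
step 4 [4y] bond c/1=23/400: DF=(1137079/1000000 − 23/400·(0.988000+0.951600+0.930400))/(1+23/400) = 1149/1250 ≈ 0.919200
step 5 [5y] zero: DF = P = 1787/2000 ≈ 0.893500
step 6 [6y] zero: DF = P = 8847/10000 ≈ 0.884700

1 1 247/250
2 2 2379/2500
3 3 1163/1250
4 4 1149/1250
5 5 1787/2000
6 6 8847/10000
DF(5y) = 1787/2000 ≈ 0.893500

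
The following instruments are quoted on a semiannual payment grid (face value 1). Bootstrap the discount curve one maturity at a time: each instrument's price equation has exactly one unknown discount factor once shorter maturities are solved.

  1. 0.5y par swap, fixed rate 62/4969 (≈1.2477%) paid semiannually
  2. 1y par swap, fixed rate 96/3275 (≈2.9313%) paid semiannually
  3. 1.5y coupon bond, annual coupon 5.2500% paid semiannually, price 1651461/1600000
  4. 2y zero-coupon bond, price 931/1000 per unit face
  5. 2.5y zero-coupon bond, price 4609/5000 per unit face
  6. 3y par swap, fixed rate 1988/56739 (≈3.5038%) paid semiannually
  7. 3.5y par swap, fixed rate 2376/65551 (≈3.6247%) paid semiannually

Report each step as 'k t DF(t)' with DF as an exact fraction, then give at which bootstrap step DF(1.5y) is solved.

step 1 [0.5y] swap r/2=31/4969: DF=(1 − 31/4969·(0))/(1+31/4969) = 4969/5000 ≈ 0.993800
step 2 [1y] swap r/2=48/3275: DF=(1 − 48/3275·(0.993800))/(1+48/3275) = 607/625 ≈ 0.971200
step 3 [1.5y] bond c/2=21/800: DF=(1651461/1600000 − 21/800·(0.993800+0.971200))/(1+21/800) = 1911/2000 ≈ 0.955500
step 4 [2y] zero: DF = P = 931/1000 ≈ 0.931000
step 5 [2.5y] zero: DF = P = 4609/5000 ≈ 0.921800
step 6 [3y] swap r/2=994/56739: DF=(1 − 994/56739·(0.993800+0.971200+0.955500+0.931000+0.921800))/(1+994/56739) = 4503/5000 ≈ 0.900600
step 7 [3.5y] swap r/2=1188/65551: DF=(1 − 1188/65551·(0.993800+0.971200+0.955500+0.931000+0.921800+0.900600))/(1+1188/65551) = 2203/2500 ≈ 0.881200

1 1/2 4969/5000
2 1 607/625
3 3/2 1911/2000
4 2 931/1000
5 5/2 4609/5000
6 3 4503/5000
7 7/2 2203/2500
DF(1.5y) is solved at step 3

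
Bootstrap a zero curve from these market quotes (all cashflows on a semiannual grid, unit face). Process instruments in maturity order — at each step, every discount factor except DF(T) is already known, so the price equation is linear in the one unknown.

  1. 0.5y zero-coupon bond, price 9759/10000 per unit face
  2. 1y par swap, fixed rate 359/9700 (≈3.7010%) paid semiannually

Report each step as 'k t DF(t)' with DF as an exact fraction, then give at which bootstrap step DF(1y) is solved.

step 1 [0.5y] zero: DF = P = 9759/10000 ≈ 0.975900
step 2 [1y] swap r/2=359/19400: DF=(1 − 359/19400·(0.975900))/(1+359/19400) = 9641/10000 ≈ 0.964100

1 1/2 9759/10000
2 1 9641/10000
DF(1y) is solved at step 2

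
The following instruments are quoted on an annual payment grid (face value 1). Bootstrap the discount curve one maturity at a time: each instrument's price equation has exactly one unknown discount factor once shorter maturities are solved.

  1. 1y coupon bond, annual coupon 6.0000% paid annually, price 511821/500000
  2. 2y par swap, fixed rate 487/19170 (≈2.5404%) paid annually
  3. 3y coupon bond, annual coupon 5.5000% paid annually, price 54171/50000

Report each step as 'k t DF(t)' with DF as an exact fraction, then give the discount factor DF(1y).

1 1 9657/10000
2 2 9513/10000
3 3 927/1000
DF(1y) = 9657/10000 ≈ 0.965700

step 1 [1y] bond c/1=3/50: DF=(511821/500000 − 3/50·(0))/(1+3/50) = 9657/10000 ≈ 0.965700
step 2 [2y] swap r/1=487/19170: DF=(1 − 487/19170·(0.965700))/(1+487/19170) = 9513/10000 ≈ 0.951300
step 3 [3y] bond c/1=11/200: DF=(54171/50000 − 11/200·(0.965700+0.951300))/(1+11/200) = 927/1000 ≈ 0.927000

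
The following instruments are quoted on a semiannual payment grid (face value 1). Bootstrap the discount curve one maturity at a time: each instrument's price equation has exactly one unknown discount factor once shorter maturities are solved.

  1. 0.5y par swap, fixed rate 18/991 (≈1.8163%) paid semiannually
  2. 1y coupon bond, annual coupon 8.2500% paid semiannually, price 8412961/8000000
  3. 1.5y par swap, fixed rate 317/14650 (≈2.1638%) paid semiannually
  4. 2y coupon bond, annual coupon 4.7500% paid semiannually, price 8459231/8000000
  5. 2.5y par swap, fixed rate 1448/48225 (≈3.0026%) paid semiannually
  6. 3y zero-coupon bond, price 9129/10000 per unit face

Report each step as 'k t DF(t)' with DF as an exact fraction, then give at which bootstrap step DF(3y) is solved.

step 1 [0.5y] swap r/2=9/991: DF=(1 − 9/991·(0))/(1+9/991) = 991/1000 ≈ 0.991000
step 2 [1y] bond c/2=33/800: DF=(8412961/8000000 − 33/800·(0.991000))/(1+33/800) = 9707/10000 ≈ 0.970700
step 3 [1.5y] swap r/2=317/29300: DF=(1 − 317/29300·(0.991000+0.970700))/(1+317/29300) = 9683/10000 ≈ 0.968300
step 4 [2y] bond c/2=19/800: DF=(8459231/8000000 − 19/800·(0.991000+0.970700+0.968300))/(1+19/800) = 9649/10000 ≈ 0.964900
step 5 [2.5y] swap r/2=724/48225: DF=(1 − 724/48225·(0.991000+0.970700+0.968300+0.964900))/(1+724/48225) = 2319/2500 ≈ 0.927600
step 6 [3y] zero: DF = P = 9129/10000 ≈ 0.912900

1 1/2 991/1000
2 1 9707/10000
3 3/2 9683/10000
4 2 9649/10000
5 5/2 2319/2500
6 3 9129/10000
DF(3y) is solved at step 6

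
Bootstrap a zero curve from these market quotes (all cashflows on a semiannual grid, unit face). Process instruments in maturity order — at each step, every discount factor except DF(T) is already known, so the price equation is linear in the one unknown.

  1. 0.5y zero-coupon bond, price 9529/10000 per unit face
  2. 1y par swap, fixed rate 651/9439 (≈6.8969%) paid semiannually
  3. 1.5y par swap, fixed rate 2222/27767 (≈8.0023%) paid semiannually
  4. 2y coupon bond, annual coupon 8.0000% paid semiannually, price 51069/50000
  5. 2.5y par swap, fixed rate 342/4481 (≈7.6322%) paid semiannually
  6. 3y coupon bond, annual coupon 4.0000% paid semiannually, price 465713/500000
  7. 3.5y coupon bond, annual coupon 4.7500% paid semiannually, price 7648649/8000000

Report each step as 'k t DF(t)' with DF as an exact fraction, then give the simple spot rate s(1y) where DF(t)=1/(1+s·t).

1 1/2 9529/10000
2 1 9349/10000
3 3/2 8889/10000
4 2 8753/10000
5 5/2 829/1000
6 3 8253/10000
7 7/2 2027/2500
s(1y) = (1/(9349/10000) − 1)/(1) = 651/9349 ≈ 6.9633%

step 1 [0.5y] zero: DF = P = 9529/10000 ≈ 0.952900
step 2 [1y] swap r/2=651/18878: DF=(1 − 651/18878·(0.952900))/(1+651/18878) = 9349/10000 ≈ 0.934900
step 3 [1.5y] swap r/2=1111/27767: DF=(1 − 1111/27767·(0.952900+0.934900))/(1+1111/27767) = 8889/10000 ≈ 0.888900
step 4 [2y] bond c/2=1/25: DF=(51069/50000 − 1/25·(0.952900+0.934900+0.888900))/(1+1/25) = 8753/10000 ≈ 0.875300
step 5 [2.5y] swap r/2=171/4481: DF=(1 − 171/4481·(0.952900+0.934900+0.888900+0.875300))/(1+171/4481) = 829/1000 ≈ 0.829000
step 6 [3y] bond c/2=1/50: DF=(465713/500000 − 1/50·(0.952900+0.934900+0.888900+0.875300+0.829000))/(1+1/50) = 8253/10000 ≈ 0.825300
step 7 [3.5y] bond c/2=19/800: DF=(7648649/8000000 − 19/800·(0.952900+0.934900+0.888900+0.875300+0.829000+0.825300))/(1+19/800) = 2027/2500 ≈ 0.810800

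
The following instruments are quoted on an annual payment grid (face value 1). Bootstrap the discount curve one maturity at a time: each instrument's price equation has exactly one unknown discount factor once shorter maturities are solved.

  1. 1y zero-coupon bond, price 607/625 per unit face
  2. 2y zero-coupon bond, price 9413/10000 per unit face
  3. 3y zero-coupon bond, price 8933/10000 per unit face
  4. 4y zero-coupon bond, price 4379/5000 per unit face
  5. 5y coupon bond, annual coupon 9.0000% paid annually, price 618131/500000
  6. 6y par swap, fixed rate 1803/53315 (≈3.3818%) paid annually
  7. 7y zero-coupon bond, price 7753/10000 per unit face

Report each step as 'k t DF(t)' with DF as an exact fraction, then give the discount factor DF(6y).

1 1 607/625
2 2 9413/10000
3 3 8933/10000
4 4 4379/5000
5 5 4151/5000
6 6 8197/10000
7 7 7753/10000
DF(6y) = 8197/10000 ≈ 0.819700

step 1 [1y] zero: DF = P = 607/625 ≈ 0.971200
step 2 [2y] zero: DF = P = 9413/10000 ≈ 0.941300
step 3 [3y] zero: DF = P = 8933/10000 ≈ 0.893300
step 4 [4y] zero: DF = P = 4379/5000 ≈ 0.875800
step 5 [5y] bond c/1=9/100: DF=(618131/500000 − 9/100·(0.971200+0.941300+0.893300+0.875800))/(1+9/100) = 4151/5000 ≈ 0.830200
step 6 [6y] swap r/1=1803/53315: DF=(1 − 1803/53315·(0.971200+0.941300+0.893300+0.875800+0.830200))/(1+1803/53315) = 8197/10000 ≈ 0.819700
step 7 [7y] zero: DF = P = 7753/10000 ≈ 0.775300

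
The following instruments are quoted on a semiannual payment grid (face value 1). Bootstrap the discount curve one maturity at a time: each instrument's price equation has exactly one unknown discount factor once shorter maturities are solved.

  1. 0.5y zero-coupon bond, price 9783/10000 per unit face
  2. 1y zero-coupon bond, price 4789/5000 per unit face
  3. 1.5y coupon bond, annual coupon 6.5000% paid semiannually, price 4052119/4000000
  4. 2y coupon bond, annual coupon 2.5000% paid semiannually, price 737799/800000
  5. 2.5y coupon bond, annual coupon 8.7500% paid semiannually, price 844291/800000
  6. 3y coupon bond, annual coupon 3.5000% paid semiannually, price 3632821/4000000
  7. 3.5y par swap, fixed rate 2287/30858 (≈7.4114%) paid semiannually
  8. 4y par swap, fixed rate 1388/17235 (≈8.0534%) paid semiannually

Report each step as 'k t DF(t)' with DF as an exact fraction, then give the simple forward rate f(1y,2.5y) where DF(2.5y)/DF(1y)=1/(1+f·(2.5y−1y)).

1 1/2 9783/10000
2 1 4789/5000
3 3/2 4601/5000
4 2 2189/2500
5 5/2 8547/10000
6 3 8137/10000
7 7/2 7713/10000
8 4 903/1250
f(1y,2.5y) = ((4789/5000)/(8547/10000) − 1)/(3/2) = 2062/25641 ≈ 8.0418%

step 1 [0.5y] zero: DF = P = 9783/10000 ≈ 0.978300
step 2 [1y] zero: DF = P = 4789/5000 ≈ 0.957800
step 3 [1.5y] bond c/2=13/400: DF=(4052119/4000000 − 13/400·(0.978300+0.957800))/(1+13/400) = 4601/5000 ≈ 0.920200
step 4 [2y] bond c/2=1/80: DF=(737799/800000 − 1/80·(0.978300+0.957800+0.920200))/(1+1/80) = 2189/2500 ≈ 0.875600
step 5 [2.5y] bond c/2=7/160: DF=(844291/800000 − 7/160·(0.978300+0.957800+0.920200+0.875600))/(1+7/160) = 8547/10000 ≈ 0.854700
step 6 [3y] bond c/2=7/400: DF=(3632821/4000000 − 7/400·(0.978300+0.957800+0.920200+0.875600+0.854700))/(1+7/400) = 8137/10000 ≈ 0.813700
step 7 [3.5y] swap r/2=2287/61716: DF=(1 − 2287/61716·(0.978300+0.957800+0.920200+0.875600+0.854700+0.813700))/(1+2287/61716) = 7713/10000 ≈ 0.771300
step 8 [4y] swap r/2=694/17235: DF=(1 − 694/17235·(0.978300+0.957800+0.920200+0.875600+0.854700+0.813700+0.771300))/(1+694/17235) = 903/1250 ≈ 0.722400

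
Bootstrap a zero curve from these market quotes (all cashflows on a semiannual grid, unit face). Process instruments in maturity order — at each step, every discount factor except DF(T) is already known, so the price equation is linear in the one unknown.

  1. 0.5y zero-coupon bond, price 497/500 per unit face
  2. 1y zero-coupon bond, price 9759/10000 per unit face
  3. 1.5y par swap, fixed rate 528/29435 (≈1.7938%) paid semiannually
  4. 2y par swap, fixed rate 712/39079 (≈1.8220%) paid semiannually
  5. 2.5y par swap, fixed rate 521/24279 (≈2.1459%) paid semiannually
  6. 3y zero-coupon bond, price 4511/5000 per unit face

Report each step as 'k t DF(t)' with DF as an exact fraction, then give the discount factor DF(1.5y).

1 1/2 497/500
2 1 9759/10000
3 3/2 1217/1250
4 2 2411/2500
5 5/2 9479/10000
6 3 4511/5000
DF(1.5y) = 1217/1250 ≈ 0.973600

step 1 [0.5y] zero: DF = P = 497/500 ≈ 0.994000
step 2 [1y] zero: DF = P = 9759/10000 ≈ 0.975900
step 3 [1.5y] swap r/2=264/29435: DF=(1 − 264/29435·(0.994000+0.975900))/(1+264/29435) = 1217/1250 ≈ 0.973600
step 4 [2y] swap r/2=356/39079: DF=(1 − 356/39079·(0.994000+0.975900+0.973600))/(1+356/39079) = 2411/2500 ≈ 0.964400
step 5 [2.5y] swap r/2=521/48558: DF=(1 − 521/48558·(0.994000+0.975900+0.973600+0.964400))/(1+521/48558) = 9479/10000 ≈ 0.947900
step 6 [3y] zero: DF = P = 4511/5000 ≈ 0.902200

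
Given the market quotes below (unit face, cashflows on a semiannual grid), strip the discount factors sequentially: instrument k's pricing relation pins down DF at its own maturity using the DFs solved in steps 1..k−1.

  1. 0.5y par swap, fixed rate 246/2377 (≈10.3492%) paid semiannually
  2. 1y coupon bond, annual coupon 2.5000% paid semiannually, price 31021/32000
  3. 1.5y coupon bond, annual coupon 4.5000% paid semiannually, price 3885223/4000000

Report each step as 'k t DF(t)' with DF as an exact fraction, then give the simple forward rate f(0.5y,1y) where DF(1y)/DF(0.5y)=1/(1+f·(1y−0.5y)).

1 1/2 2377/2500
2 1 9457/10000
3 3/2 4541/5000
f(0.5y,1y) = ((2377/2500)/(9457/10000) − 1)/(1/2) = 102/9457 ≈ 1.0786%

step 1 [0.5y] swap r/2=123/2377: DF=(1 − 123/2377·(0))/(1+123/2377) = 2377/2500 ≈ 0.950800
step 2 [1y] bond c/2=1/80: DF=(31021/32000 − 1/80·(0.950800))/(1+1/80) = 9457/10000 ≈ 0.945700
step 3 [1.5y] bond c/2=9/400: DF=(3885223/4000000 − 9/400·(0.950800+0.945700))/(1+9/400) = 4541/5000 ≈ 0.908200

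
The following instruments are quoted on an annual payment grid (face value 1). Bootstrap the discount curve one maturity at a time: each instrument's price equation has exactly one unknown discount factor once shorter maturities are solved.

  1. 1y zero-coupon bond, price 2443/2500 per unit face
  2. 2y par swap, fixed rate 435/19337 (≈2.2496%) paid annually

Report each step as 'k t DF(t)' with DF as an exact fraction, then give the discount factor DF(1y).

step 1 [1y] zero: DF = P = 2443/2500 ≈ 0.977200
step 2 [2y] swap r/1=435/19337: DF=(1 − 435/19337·(0.977200))/(1+435/19337) = 1913/2000 ≈ 0.956500

1 1 2443/2500
2 2 1913/2000
DF(1y) = 2443/2500 ≈ 0.977200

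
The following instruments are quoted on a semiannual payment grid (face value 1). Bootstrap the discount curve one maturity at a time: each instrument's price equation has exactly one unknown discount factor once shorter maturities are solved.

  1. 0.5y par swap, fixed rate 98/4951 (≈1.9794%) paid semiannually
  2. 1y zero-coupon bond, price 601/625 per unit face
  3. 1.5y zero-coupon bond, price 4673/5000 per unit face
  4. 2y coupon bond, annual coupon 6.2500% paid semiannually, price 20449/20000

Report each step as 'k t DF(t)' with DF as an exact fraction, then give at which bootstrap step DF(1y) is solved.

step 1 [0.5y] swap r/2=49/4951: DF=(1 − 49/4951·(0))/(1+49/4951) = 4951/5000 ≈ 0.990200
step 2 [1y] zero: DF = P = 601/625 ≈ 0.961600
step 3 [1.5y] zero: DF = P = 4673/5000 ≈ 0.934600
step 4 [2y] bond c/2=1/32: DF=(20449/20000 − 1/32·(0.990200+0.961600+0.934600))/(1+1/32) = 113/125 ≈ 0.904000

1 1/2 4951/5000
2 1 601/625
3 3/2 4673/5000
4 2 113/125
DF(1y) is solved at step 2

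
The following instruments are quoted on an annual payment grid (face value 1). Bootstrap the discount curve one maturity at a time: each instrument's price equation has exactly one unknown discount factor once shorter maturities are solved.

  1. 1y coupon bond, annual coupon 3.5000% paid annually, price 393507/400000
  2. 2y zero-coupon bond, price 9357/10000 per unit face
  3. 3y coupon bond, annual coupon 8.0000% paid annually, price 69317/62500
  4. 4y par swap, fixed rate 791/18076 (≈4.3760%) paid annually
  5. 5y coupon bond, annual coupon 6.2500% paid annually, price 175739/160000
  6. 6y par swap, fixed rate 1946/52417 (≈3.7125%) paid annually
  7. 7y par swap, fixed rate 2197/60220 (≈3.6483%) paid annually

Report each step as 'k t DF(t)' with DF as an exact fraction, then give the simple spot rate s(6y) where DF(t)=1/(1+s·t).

step 1 [1y] bond c/1=7/200: DF=(393507/400000 − 7/200·(0))/(1+7/200) = 1901/2000 ≈ 0.950500
step 2 [2y] zero: DF = P = 9357/10000 ≈ 0.935700
step 3 [3y] bond c/1=2/25: DF=(69317/62500 − 2/25·(0.950500+0.935700))/(1+2/25) = 1109/1250 ≈ 0.887200
step 4 [4y] swap r/1=791/18076: DF=(1 − 791/18076·(0.950500+0.935700+0.887200))/(1+791/18076) = 4209/5000 ≈ 0.841800
step 5 [5y] bond c/1=1/16: DF=(175739/160000 − 1/16·(0.950500+0.935700+0.887200+0.841800))/(1+1/16) = 8211/10000 ≈ 0.821100
step 6 [6y] swap r/1=1946/52417: DF=(1 − 1946/52417·(0.950500+0.935700+0.887200+0.841800+0.821100))/(1+1946/52417) = 4027/5000 ≈ 0.805400
step 7 [7y] swap r/1=2197/60220: DF=(1 − 2197/60220·(0.950500+0.935700+0.887200+0.841800+0.821100+0.805400))/(1+2197/60220) = 7803/10000 ≈ 0.780300

1 1 1901/2000
2 2 9357/10000
3 3 1109/1250
4 4 4209/5000
5 5 8211/10000
6 6 4027/5000
7 7 7803/10000
s(6y) = (1/(4027/5000) − 1)/(6) = 973/24162 ≈ 4.0270%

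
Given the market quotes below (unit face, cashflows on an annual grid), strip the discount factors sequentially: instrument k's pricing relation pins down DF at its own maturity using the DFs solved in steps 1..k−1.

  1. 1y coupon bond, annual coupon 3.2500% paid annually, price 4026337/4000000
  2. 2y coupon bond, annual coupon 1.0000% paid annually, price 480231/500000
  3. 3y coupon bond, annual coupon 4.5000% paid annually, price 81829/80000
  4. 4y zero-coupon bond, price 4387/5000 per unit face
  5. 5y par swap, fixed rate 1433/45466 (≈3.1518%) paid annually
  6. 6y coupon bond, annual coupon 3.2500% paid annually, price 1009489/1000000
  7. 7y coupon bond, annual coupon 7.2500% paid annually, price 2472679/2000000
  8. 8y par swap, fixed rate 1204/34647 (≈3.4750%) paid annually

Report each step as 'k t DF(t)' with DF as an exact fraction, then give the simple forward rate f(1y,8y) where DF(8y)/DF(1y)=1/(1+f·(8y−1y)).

1 1 9749/10000
2 2 9413/10000
3 3 8963/10000
4 4 4387/5000
5 5 8567/10000
6 6 4173/5000
7 7 789/1000
8 8 949/1250
f(1y,8y) = ((9749/10000)/(949/1250) − 1)/(7) = 2157/53144 ≈ 4.0588%

step 1 [1y] bond c/1=13/400: DF=(4026337/4000000 − 13/400·(0))/(1+13/400) = 9749/10000 ≈ 0.974900
step 2 [2y] bond c/1=1/100: DF=(480231/500000 − 1/100·(0.974900))/(1+1/100) = 9413/10000 ≈ 0.941300
step 3 [3y] bond c/1=9/200: DF=(81829/80000 − 9/200·(0.974900+0.941300))/(1+9/200) = 8963/10000 ≈ 0.896300
step 4 [4y] zero: DF = P = 4387/5000 ≈ 0.877400
step 5 [5y] swap r/1=1433/45466: DF=(1 − 1433/45466·(0.974900+0.941300+0.896300+0.877400))/(1+1433/45466) = 8567/10000 ≈ 0.856700
step 6 [6y] bond c/1=13/400: DF=(1009489/1000000 − 13/400·(0.974900+0.941300+0.896300+0.877400+0.856700))/(1+13/400) = 4173/5000 ≈ 0.834600
step 7 [7y] bond c/1=29/400: DF=(2472679/2000000 − 29/400·(0.974900+0.941300+0.896300+0.877400+0.856700+0.834600))/(1+29/400) = 789/1000 ≈ 0.789000
step 8 [8y] swap r/1=1204/34647: DF=(1 − 1204/34647·(0.974900+0.941300+0.896300+0.877400+0.856700+0.834600+0.789000))/(1+1204/34647) = 949/1250 ≈ 0.759200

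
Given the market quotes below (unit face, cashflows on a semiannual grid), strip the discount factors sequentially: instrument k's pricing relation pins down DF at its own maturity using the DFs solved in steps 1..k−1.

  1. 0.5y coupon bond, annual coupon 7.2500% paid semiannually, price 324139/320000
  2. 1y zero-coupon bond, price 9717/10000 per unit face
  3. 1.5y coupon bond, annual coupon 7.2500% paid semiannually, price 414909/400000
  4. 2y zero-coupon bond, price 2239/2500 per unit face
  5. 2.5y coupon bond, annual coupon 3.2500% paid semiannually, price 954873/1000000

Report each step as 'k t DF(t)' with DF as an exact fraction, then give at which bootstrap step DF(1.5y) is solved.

1 1/2 391/400
2 1 9717/10000
3 3/2 583/625
4 2 2239/2500
5 5/2 1099/1250
DF(1.5y) is solved at step 3

step 1 [0.5y] bond c/2=29/800: DF=(324139/320000 − 29/800·(0))/(1+29/800) = 391/400 ≈ 0.977500
step 2 [1y] zero: DF = P = 9717/10000 ≈ 0.971700
step 3 [1.5y] bond c/2=29/800: DF=(414909/400000 − 29/800·(0.977500+0.971700))/(1+29/800) = 583/625 ≈ 0.932800
step 4 [2y] zero: DF = P = 2239/2500 ≈ 0.895600
step 5 [2.5y] bond c/2=13/800: DF=(954873/1000000 − 13/800·(0.977500+0.971700+0.932800+0.895600))/(1+13/800) = 1099/1250 ≈ 0.879200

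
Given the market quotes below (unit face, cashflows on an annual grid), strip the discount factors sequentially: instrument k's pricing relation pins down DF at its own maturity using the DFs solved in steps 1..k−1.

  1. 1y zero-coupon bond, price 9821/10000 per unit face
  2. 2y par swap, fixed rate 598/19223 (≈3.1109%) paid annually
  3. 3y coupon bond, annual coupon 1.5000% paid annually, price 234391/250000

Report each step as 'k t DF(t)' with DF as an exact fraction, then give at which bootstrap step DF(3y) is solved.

1 1 9821/10000
2 2 4701/5000
3 3 8953/10000
DF(3y) is solved at step 3

step 1 [1y] zero: DF = P = 9821/10000 ≈ 0.982100
step 2 [2y] swap r/1=598/19223: DF=(1 − 598/19223·(0.982100))/(1+598/19223) = 4701/5000 ≈ 0.940200
step 3 [3y] bond c/1=3/200: DF=(234391/250000 − 3/200·(0.982100+0.940200))/(1+3/200) = 8953/10000 ≈ 0.895300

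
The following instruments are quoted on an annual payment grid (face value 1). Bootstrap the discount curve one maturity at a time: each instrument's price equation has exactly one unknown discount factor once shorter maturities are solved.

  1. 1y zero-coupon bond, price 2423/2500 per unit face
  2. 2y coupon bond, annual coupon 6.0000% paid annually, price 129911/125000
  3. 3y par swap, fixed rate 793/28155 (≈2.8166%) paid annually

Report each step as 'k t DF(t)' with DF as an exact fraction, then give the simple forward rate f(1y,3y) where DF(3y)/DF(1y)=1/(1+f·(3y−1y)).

1 1 2423/2500
2 2 1157/1250
3 3 9207/10000
f(1y,3y) = ((2423/2500)/(9207/10000) − 1)/(2) = 485/18414 ≈ 2.6339%

step 1 [1y] zero: DF = P = 2423/2500 ≈ 0.969200
step 2 [2y] bond c/1=3/50: DF=(129911/125000 − 3/50·(0.969200))/(1+3/50) = 1157/1250 ≈ 0.925600
step 3 [3y] swap r/1=793/28155: DF=(1 − 793/28155·(0.969200+0.925600))/(1+793/28155) = 9207/10000 ≈ 0.920700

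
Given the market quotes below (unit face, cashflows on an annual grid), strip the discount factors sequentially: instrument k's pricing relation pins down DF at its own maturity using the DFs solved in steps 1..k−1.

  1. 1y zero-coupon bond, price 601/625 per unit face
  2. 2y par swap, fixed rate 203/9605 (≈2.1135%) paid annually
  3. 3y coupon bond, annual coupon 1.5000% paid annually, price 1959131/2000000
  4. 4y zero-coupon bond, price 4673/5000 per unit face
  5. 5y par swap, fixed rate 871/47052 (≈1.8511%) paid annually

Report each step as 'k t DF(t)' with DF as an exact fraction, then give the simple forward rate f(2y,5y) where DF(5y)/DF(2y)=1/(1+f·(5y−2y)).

step 1 [1y] zero: DF = P = 601/625 ≈ 0.961600
step 2 [2y] swap r/1=203/9605: DF=(1 − 203/9605·(0.961600))/(1+203/9605) = 4797/5000 ≈ 0.959400
step 3 [3y] bond c/1=3/200: DF=(1959131/2000000 − 3/200·(0.961600+0.959400))/(1+3/200) = 9367/10000 ≈ 0.936700
step 4 [4y] zero: DF = P = 4673/5000 ≈ 0.934600
step 5 [5y] swap r/1=871/47052: DF=(1 − 871/47052·(0.961600+0.959400+0.936700+0.934600))/(1+871/47052) = 9129/10000 ≈ 0.912900

1 1 601/625
2 2 4797/5000
3 3 9367/10000
4 4 4673/5000
5 5 9129/10000
f(2y,5y) = ((4797/5000)/(9129/10000) − 1)/(3) = 155/9129 ≈ 1.6979%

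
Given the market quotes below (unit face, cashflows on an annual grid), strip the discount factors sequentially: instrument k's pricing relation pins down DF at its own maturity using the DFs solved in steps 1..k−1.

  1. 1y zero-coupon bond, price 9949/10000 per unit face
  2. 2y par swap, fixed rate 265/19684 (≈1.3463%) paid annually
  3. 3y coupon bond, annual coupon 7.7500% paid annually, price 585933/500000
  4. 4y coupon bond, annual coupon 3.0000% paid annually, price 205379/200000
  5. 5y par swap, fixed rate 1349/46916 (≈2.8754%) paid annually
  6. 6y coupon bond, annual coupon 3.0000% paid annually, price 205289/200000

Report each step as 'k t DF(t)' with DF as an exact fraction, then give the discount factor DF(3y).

1 1 9949/10000
2 2 1947/2000
3 3 473/500
4 4 9121/10000
5 5 8651/10000
6 6 8599/10000
DF(3y) = 473/500 ≈ 0.946000

step 1 [1y] zero: DF = P = 9949/10000 ≈ 0.994900
step 2 [2y] swap r/1=265/19684: DF=(1 − 265/19684·(0.994900))/(1+265/19684) = 1947/2000 ≈ 0.973500
step 3 [3y] bond c/1=31/400: DF=(585933/500000 − 31/400·(0.994900+0.973500))/(1+31/400) = 473/500 ≈ 0.946000
step 4 [4y] bond c/1=3/100: DF=(205379/200000 − 3/100·(0.994900+0.973500+0.946000))/(1+3/100) = 9121/10000 ≈ 0.912100
step 5 [5y] swap r/1=1349/46916: DF=(1 − 1349/46916·(0.994900+0.973500+0.946000+0.912100))/(1+1349/46916) = 8651/10000 ≈ 0.865100
step 6 [6y] bond c/1=3/100: DF=(205289/200000 − 3/100·(0.994900+0.973500+0.946000+0.912100+0.865100))/(1+3/100) = 8599/10000 ≈ 0.859900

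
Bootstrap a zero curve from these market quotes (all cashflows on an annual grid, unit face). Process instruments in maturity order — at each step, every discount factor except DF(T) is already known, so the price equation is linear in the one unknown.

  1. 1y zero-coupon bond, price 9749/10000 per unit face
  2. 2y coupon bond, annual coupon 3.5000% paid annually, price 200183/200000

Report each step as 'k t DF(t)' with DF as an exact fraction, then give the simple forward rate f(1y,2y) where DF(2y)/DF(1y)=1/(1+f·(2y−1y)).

step 1 [1y] zero: DF = P = 9749/10000 ≈ 0.974900
step 2 [2y] bond c/1=7/200: DF=(200183/200000 − 7/200·(0.974900))/(1+7/200) = 9341/10000 ≈ 0.934100

1 1 9749/10000
2 2 9341/10000
f(1y,2y) = ((9749/10000)/(9341/10000) − 1)/(1) = 408/9341 ≈ 4.3678%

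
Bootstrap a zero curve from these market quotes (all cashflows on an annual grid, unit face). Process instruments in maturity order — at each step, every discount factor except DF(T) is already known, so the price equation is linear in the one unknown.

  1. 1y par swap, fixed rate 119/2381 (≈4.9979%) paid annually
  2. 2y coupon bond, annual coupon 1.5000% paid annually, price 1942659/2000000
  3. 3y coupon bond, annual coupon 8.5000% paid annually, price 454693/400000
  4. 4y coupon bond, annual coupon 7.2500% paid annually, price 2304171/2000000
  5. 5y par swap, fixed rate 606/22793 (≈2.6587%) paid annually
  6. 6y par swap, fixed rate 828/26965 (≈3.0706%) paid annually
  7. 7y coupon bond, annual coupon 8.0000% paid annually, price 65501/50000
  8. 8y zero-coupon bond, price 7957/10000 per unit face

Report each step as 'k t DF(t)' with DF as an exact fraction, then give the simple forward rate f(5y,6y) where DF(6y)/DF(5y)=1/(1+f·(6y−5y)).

1 1 2381/2500
2 2 9429/10000
3 3 562/625
4 4 8853/10000
5 5 2197/2500
6 6 1043/1250
7 7 1627/2000
8 8 7957/10000
f(5y,6y) = ((2197/2500)/(1043/1250) − 1)/(1) = 111/2086 ≈ 5.3212%

step 1 [1y] swap r/1=119/2381: DF=(1 − 119/2381·(0))/(1+119/2381) = 2381/2500 ≈ 0.952400
step 2 [2y] bond c/1=3/200: DF=(1942659/2000000 − 3/200·(0.952400))/(1+3/200) = 9429/10000 ≈ 0.942900
step 3 [3y] bond c/1=17/200: DF=(454693/400000 − 17/200·(0.952400+0.942900))/(1+17/200) = 562/625 ≈ 0.899200
step 4 [4y] bond c/1=29/400: DF=(2304171/2000000 − 29/400·(0.952400+0.942900+0.899200))/(1+29/400) = 8853/10000 ≈ 0.885300
step 5 [5y] swap r/1=606/22793: DF=(1 − 606/22793·(0.952400+0.942900+0.899200+0.885300))/(1+606/22793) = 2197/2500 ≈ 0.878800
step 6 [6y] swap r/1=828/26965: DF=(1 − 828/26965·(0.952400+0.942900+0.899200+0.885300+0.878800))/(1+828/26965) = 1043/1250 ≈ 0.834400
step 7 [7y] bond c/1=2/25: DF=(65501/50000 − 2/25·(0.952400+0.942900+0.899200+0.885300+0.878800+0.834400))/(1+2/25) = 1627/2000 ≈ 0.813500
step 8 [8y] zero: DF = P = 7957/10000 ≈ 0.795700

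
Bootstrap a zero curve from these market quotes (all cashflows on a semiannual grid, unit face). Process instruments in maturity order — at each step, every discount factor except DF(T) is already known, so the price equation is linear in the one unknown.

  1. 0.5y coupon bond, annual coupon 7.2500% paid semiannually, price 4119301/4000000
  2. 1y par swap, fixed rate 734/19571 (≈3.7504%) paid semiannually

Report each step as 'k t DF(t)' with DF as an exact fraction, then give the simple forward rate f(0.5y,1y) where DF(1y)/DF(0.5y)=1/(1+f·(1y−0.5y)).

step 1 [0.5y] bond c/2=29/800: DF=(4119301/4000000 − 29/800·(0))/(1+29/800) = 4969/5000 ≈ 0.993800
step 2 [1y] swap r/2=367/19571: DF=(1 − 367/19571·(0.993800))/(1+367/19571) = 9633/10000 ≈ 0.963300

1 1/2 4969/5000
2 1 9633/10000
f(0.5y,1y) = ((4969/5000)/(9633/10000) − 1)/(1/2) = 610/9633 ≈ 6.3324%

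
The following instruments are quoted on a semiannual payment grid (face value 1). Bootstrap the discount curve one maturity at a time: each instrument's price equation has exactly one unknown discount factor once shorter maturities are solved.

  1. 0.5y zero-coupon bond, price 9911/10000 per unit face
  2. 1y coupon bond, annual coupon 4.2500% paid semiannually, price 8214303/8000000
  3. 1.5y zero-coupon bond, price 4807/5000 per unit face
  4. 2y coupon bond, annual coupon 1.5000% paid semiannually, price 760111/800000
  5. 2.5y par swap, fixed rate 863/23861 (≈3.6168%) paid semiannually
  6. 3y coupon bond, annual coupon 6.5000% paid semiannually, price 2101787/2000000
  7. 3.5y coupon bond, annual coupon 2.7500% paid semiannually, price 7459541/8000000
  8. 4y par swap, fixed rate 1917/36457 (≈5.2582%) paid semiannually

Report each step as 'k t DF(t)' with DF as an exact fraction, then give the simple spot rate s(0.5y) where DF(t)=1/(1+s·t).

step 1 [0.5y] zero: DF = P = 9911/10000 ≈ 0.991100
step 2 [1y] bond c/2=17/800: DF=(8214303/8000000 − 17/800·(0.991100))/(1+17/800) = 1231/1250 ≈ 0.984800
step 3 [1.5y] zero: DF = P = 4807/5000 ≈ 0.961400
step 4 [2y] bond c/2=3/400: DF=(760111/800000 − 3/400·(0.991100+0.984800+0.961400))/(1+3/400) = 2303/2500 ≈ 0.921200
step 5 [2.5y] swap r/2=863/47722: DF=(1 − 863/47722·(0.991100+0.984800+0.961400+0.921200))/(1+863/47722) = 9137/10000 ≈ 0.913700
step 6 [3y] bond c/2=13/400: DF=(2101787/2000000 − 13/400·(0.991100+0.984800+0.961400+0.921200+0.913700))/(1+13/400) = 2169/2500 ≈ 0.867600
step 7 [3.5y] bond c/2=11/800: DF=(7459541/8000000 − 11/800·(0.991100+0.984800+0.961400+0.921200+0.913700+0.867600))/(1+11/800) = 8433/10000 ≈ 0.843300
step 8 [4y] swap r/2=1917/72914: DF=(1 − 1917/72914·(0.991100+0.984800+0.961400+0.921200+0.913700+0.867600+0.843300))/(1+1917/72914) = 8083/10000 ≈ 0.808300

1 1/2 9911/10000
2 1 1231/1250
3 3/2 4807/5000
4 2 2303/2500
5 5/2 9137/10000
6 3 2169/2500
7 7/2 8433/10000
8 4 8083/10000
s(0.5y) = (1/(9911/10000) − 1)/(1/2) = 178/9911 ≈ 1.7960%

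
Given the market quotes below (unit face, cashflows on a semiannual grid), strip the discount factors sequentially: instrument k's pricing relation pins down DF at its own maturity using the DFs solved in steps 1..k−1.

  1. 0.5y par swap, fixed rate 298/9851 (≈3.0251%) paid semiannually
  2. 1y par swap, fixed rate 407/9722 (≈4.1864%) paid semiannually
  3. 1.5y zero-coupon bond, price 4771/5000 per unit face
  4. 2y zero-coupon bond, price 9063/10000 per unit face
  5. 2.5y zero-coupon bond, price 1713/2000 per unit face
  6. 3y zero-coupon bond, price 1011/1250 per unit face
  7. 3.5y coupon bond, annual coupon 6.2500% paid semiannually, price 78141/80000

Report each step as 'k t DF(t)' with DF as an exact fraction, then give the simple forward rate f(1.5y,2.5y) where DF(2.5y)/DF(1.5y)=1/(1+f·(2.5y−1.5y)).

1 1/2 9851/10000
2 1 9593/10000
3 3/2 4771/5000
4 2 9063/10000
5 5/2 1713/2000
6 3 1011/1250
7 7/2 3907/5000
f(1.5y,2.5y) = ((4771/5000)/(1713/2000) − 1)/(1) = 977/8565 ≈ 11.4069%

step 1 [0.5y] swap r/2=149/9851: DF=(1 − 149/9851·(0))/(1+149/9851) = 9851/10000 ≈ 0.985100
step 2 [1y] swap r/2=407/19444: DF=(1 − 407/19444·(0.985100))/(1+407/19444) = 9593/10000 ≈ 0.959300
step 3 [1.5y] zero: DF = P = 4771/5000 ≈ 0.954200
step 4 [2y] zero: DF = P = 9063/10000 ≈ 0.906300
step 5 [2.5y] zero: DF = P = 1713/2000 ≈ 0.856500
step 6 [3y] zero: DF = P = 1011/1250 ≈ 0.808800
step 7 [3.5y] bond c/2=1/32: DF=(78141/80000 − 1/32·(0.985100+0.959300+0.954200+0.906300+0.856500+0.808800))/(1+1/32) = 3907/5000 ≈ 0.781400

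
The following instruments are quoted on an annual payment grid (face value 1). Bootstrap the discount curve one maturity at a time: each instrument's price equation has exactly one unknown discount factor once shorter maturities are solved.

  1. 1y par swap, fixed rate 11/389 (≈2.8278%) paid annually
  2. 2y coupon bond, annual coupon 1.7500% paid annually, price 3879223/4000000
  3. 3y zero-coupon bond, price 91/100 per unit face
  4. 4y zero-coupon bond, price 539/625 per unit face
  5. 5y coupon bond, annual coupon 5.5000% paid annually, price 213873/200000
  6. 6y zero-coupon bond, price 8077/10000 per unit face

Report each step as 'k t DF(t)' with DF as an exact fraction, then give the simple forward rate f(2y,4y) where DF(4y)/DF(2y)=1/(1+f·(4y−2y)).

step 1 [1y] swap r/1=11/389: DF=(1 − 11/389·(0))/(1+11/389) = 389/400 ≈ 0.972500
step 2 [2y] bond c/1=7/400: DF=(3879223/4000000 − 7/400·(0.972500))/(1+7/400) = 2341/2500 ≈ 0.936400
step 3 [3y] zero: DF = P = 91/100 ≈ 0.910000
step 4 [4y] zero: DF = P = 539/625 ≈ 0.862400
step 5 [5y] bond c/1=11/200: DF=(213873/200000 − 11/200·(0.972500+0.936400+0.910000+0.862400))/(1+11/200) = 8217/10000 ≈ 0.821700
step 6 [6y] zero: DF = P = 8077/10000 ≈ 0.807700

1 1 389/400
2 2 2341/2500
3 3 91/100
4 4 539/625
5 5 8217/10000
6 6 8077/10000
f(2y,4y) = ((2341/2500)/(539/625) − 1)/(2) = 185/4312 ≈ 4.2904%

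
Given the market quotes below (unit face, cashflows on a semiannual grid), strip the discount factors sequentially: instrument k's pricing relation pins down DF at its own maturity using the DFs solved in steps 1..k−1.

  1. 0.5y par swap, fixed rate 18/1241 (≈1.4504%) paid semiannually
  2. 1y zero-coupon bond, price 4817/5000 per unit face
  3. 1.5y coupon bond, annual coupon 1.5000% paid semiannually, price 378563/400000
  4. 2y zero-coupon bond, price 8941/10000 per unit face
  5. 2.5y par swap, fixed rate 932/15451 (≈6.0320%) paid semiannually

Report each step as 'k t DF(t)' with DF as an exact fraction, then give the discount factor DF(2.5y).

1 1/2 1241/1250
2 1 4817/5000
3 3/2 578/625
4 2 8941/10000
5 5/2 4301/5000
DF(2.5y) = 4301/5000 ≈ 0.860200

step 1 [0.5y] swap r/2=9/1241: DF=(1 − 9/1241·(0))/(1+9/1241) = 1241/1250 ≈ 0.992800
step 2 [1y] zero: DF = P = 4817/5000 ≈ 0.963400
step 3 [1.5y] bond c/2=3/400: DF=(378563/400000 − 3/400·(0.992800+0.963400))/(1+3/400) = 578/625 ≈ 0.924800
step 4 [2y] zero: DF = P = 8941/10000 ≈ 0.894100
step 5 [2.5y] swap r/2=466/15451: DF=(1 − 466/15451·(0.992800+0.963400+0.924800+0.894100))/(1+466/15451) = 4301/5000 ≈ 0.860200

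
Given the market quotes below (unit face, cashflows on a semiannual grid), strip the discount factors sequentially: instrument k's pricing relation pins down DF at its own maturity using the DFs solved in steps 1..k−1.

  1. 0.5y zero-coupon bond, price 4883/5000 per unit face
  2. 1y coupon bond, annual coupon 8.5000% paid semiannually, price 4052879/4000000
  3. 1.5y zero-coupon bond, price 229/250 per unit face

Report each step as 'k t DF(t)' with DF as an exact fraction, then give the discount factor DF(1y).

step 1 [0.5y] zero: DF = P = 4883/5000 ≈ 0.976600
step 2 [1y] bond c/2=17/400: DF=(4052879/4000000 − 17/400·(0.976600))/(1+17/400) = 9321/10000 ≈ 0.932100
step 3 [1.5y] zero: DF = P = 229/250 ≈ 0.916000

1 1/2 4883/5000
2 1 9321/10000
3 3/2 229/250
DF(1y) = 9321/10000 ≈ 0.932100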